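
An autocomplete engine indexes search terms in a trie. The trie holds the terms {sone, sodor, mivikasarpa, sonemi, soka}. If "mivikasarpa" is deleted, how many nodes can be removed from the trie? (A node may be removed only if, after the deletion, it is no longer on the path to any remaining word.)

Walk "mivikasarpa" from the leaf back toward the root, removing each node that no remaining word uses.
No other word shares any prefix with "mivikasarpa", so all 11 of its nodes go.
Nodes removed: 11

11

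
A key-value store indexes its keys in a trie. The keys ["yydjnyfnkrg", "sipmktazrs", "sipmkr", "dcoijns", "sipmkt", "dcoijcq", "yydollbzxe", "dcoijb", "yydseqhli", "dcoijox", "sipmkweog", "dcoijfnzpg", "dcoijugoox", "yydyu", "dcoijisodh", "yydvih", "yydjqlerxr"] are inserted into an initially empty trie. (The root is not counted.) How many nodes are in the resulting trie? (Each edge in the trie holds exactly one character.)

For each word, the new-node count is its length minus the longest prefix already in the trie:
  "yydjnyfnkrg" → 11 new (y, y, d, j, n, y, f, n, k, r, g)
  "sipmktazrs" → 10 new (s, i, p, m, k, t, a, z, r, s)
  "sipmkr" → prefix "sipmk" already present; 1 new (r)
  "dcoijns" → 7 new (d, c, o, i, j, n, s)
  "sipmkt" → prefix "sipmkt" already present; 0 new (none)
  "dcoijcq" → prefix "dcoij" already present; 2 new (c, q)
  "yydollbzxe" → prefix "yyd" already present; 7 new (o, l, l, b, z, x, e)
  "dcoijb" → prefix "dcoij" already present; 1 new (b)
  "yydseqhli" → prefix "yyd" already present; 6 new (s, e, q, h, l, i)
  "dcoijox" → prefix "dcoij" already present; 2 new (o, x)
  "sipmkweog" → prefix "sipmk" already present; 4 new (w, e, o, g)
  "dcoijfnzpg" → prefix "dcoij" already present; 5 new (f, n, z, p, g)
  "dcoijugoox" → prefix "dcoij" already present; 5 new (u, g, o, o, x)
  "yydyu" → prefix "yyd" already present; 2 new (y, u)
  "dcoijisodh" → prefix "dcoij" already present; 5 new (i, s, o, d, h)
  "yydvih" → prefix "yyd" already present; 3 new (v, i, h)
  "yydjqlerxr" → prefix "yydj" already present; 6 new (q, l, e, r, x, r)
Total nodes = 11 + 10 + 1 + 7 + 0 + 2 + 7 + 1 + 6 + 2 + 4 + 5 + 5 + 2 + 5 + 3 + 6 = 77

77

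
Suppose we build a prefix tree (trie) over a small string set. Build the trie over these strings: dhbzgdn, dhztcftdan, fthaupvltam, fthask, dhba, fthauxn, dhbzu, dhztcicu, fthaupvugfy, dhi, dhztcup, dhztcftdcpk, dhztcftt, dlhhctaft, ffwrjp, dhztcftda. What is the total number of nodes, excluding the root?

59

Trace insertions, counting only characters that open a new branch:
  "dhbzgdn" → 7 new (d, h, b, z, g, d, n)
  "dhztcftdan" → prefix "dh" already present; 8 new (z, t, c, f, t, d, a, n)
  "fthaupvltam" → 11 new (f, t, h, a, u, p, v, l, t, a, m)
  "fthask" → prefix "ftha" already present; 2 new (s, k)
  "dhba" → prefix "dhb" already present; 1 new (a)
  "fthauxn" → prefix "fthau" already present; 2 new (x, n)
  "dhbzu" → prefix "dhbz" already present; 1 new (u)
  "dhztcicu" → prefix "dhztc" already present; 3 new (i, c, u)
  "fthaupvugfy" → prefix "fthaupv" already present; 4 new (u, g, f, y)
  "dhi" → prefix "dh" already present; 1 new (i)
  "dhztcup" → prefix "dhztc" already present; 2 new (u, p)
  "dhztcftdcpk" → prefix "dhztcftd" already present; 3 new (c, p, k)
  "dhztcftt" → prefix "dhztcft" already present; 1 new (t)
  "dlhhctaft" → prefix "d" already present; 8 new (l, h, h, c, t, a, f, t)
  "ffwrjp" → prefix "f" already present; 5 new (f, w, r, j, p)
  "dhztcftda" → prefix "dhztcftda" already present; 0 new (none)
Total nodes = 7 + 8 + 11 + 2 + 1 + 2 + 1 + 3 + 4 + 1 + 2 + 3 + 1 + 8 + 5 + 0 = 59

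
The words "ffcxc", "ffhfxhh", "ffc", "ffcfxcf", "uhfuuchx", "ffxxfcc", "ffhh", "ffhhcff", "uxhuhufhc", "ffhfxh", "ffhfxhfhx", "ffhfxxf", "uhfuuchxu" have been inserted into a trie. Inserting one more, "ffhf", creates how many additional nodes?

0

Every character of "ffhf" already lies on an existing path (it is a prefix of some stored word).
No new nodes are needed: 0.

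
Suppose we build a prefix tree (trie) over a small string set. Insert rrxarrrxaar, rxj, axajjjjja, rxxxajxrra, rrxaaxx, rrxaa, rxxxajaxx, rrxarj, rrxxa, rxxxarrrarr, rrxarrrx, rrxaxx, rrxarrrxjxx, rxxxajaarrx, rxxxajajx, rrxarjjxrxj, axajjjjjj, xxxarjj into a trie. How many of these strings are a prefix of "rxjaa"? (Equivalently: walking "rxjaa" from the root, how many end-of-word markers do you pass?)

1

Check each prefix of "rxjaa" against the stored set — each match is an end-marker on the path.
Prefixes of the query that are stored words: "rxj"
Count: 1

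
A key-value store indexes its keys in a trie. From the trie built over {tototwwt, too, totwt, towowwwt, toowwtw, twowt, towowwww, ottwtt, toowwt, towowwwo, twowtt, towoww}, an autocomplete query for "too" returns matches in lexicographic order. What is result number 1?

Words with prefix "too", in lexicographic order: "too", "toowwt", "toowwtw"
Position 1: too

too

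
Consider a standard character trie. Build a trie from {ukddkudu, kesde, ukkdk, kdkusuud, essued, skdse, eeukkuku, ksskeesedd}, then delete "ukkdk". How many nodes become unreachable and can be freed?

3

Walk "ukkdk" from the leaf back toward the root, removing each node that no remaining word uses.
The suffix "kdk" (3 nodes) is used only by "ukkdk"; the node for "uk" still has the child "d", so pruning stops there.
Nodes removed: 3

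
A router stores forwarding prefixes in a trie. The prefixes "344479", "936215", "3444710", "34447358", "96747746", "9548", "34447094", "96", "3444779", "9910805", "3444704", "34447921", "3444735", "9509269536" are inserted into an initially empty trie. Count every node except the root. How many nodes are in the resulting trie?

49

Insert word by word; a character creates a node only if that edge doesn't already exist:
  "344479" → 6 new (3, 4, 4, 4, 7, 9)
  "936215" → 6 new (9, 3, 6, 2, 1, 5)
  "3444710" → prefix "34447" already present; 2 new (1, 0)
  "34447358" → prefix "34447" already present; 3 new (3, 5, 8)
  "96747746" → prefix "9" already present; 7 new (6, 7, 4, 7, 7, 4, 6)
  "9548" → prefix "9" already present; 3 new (5, 4, 8)
  "34447094" → prefix "34447" already present; 3 new (0, 9, 4)
  "96" → prefix "96" already present; 0 new (none)
  "3444779" → prefix "34447" already present; 2 new (7, 9)
  "9910805" → prefix "9" already present; 6 new (9, 1, 0, 8, 0, 5)
  "3444704" → prefix "344470" already present; 1 new (4)
  "34447921" → prefix "344479" already present; 2 new (2, 1)
  "3444735" → prefix "3444735" already present; 0 new (none)
  "9509269536" → prefix "95" already present; 8 new (0, 9, 2, 6, 9, 5, 3, 6)
Total nodes = 6 + 6 + 2 + 3 + 7 + 3 + 3 + 0 + 2 + 6 + 1 + 2 + 0 + 8 = 49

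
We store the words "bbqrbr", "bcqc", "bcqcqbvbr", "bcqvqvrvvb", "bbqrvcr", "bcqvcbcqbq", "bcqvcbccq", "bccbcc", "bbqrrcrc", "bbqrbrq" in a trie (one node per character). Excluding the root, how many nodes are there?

41

Insert word by word; a character creates a node only if that edge doesn't already exist:
  "bbqrbr" → 6 new (b, b, q, r, b, r)
  "bcqc" → prefix "b" already present; 3 new (c, q, c)
  "bcqcqbvbr" → prefix "bcqc" already present; 5 new (q, b, v, b, r)
  "bcqvqvrvvb" → prefix "bcq" already present; 7 new (v, q, v, r, v, v, b)
  "bbqrvcr" → prefix "bbqr" already present; 3 new (v, c, r)
  "bcqvcbcqbq" → prefix "bcqv" already present; 6 new (c, b, c, q, b, q)
  "bcqvcbccq" → prefix "bcqvcbc" already present; 2 new (c, q)
  "bccbcc" → prefix "bc" already present; 4 new (c, b, c, c)
  "bbqrrcrc" → prefix "bbqr" already present; 4 new (r, c, r, c)
  "bbqrbrq" → prefix "bbqrbr" already present; 1 new (q)
Total nodes = 6 + 3 + 5 + 7 + 3 + 6 + 2 + 4 + 4 + 1 = 41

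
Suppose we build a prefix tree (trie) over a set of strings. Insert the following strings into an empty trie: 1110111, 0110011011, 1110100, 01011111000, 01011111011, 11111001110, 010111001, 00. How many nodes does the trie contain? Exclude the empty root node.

Insert word by word; a character creates a node only if that edge doesn't already exist:
  "1110111" → 7 new (1, 1, 1, 0, 1, 1, 1)
  "0110011011" → 10 new (0, 1, 1, 0, 0, 1, 1, 0, 1, 1)
  "1110100" → prefix "11101" already present; 2 new (0, 0)
  "01011111000" → prefix "01" already present; 9 new (0, 1, 1, 1, 1, 1, 0, 0, 0)
  "01011111011" → prefix "010111110" already present; 2 new (1, 1)
  "11111001110" → prefix "111" already present; 8 new (1, 1, 0, 0, 1, 1, 1, 0)
  "010111001" → prefix "010111" already present; 3 new (0, 0, 1)
  "00" → prefix "0" already present; 1 new (0)
Total nodes = 7 + 10 + 2 + 9 + 2 + 8 + 3 + 1 = 42

42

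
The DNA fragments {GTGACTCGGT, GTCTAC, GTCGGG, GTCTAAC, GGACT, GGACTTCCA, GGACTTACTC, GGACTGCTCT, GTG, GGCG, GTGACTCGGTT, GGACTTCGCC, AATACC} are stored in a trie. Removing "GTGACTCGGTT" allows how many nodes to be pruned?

1

After clearing the end-marker at "GTGACTCGGTT", prune upward until reaching a node still needed by another word.
The suffix "T" (1 node) is used only by "GTGACTCGGTT"; "GTGACTCGGT" is itself a stored word, so pruning stops there.
Nodes removed: 1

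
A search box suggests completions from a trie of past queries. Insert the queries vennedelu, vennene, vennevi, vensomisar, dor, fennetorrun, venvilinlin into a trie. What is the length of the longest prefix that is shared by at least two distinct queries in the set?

5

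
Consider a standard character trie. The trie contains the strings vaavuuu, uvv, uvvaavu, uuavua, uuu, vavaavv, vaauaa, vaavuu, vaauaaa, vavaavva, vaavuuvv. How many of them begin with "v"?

7

Filter for entries beginning with "v":
Matches: "vaauaa", "vaauaaa", "vaavuu", "vaavuuu", "vaavuuvv", "vavaavv", "vavaavva"
Count: 7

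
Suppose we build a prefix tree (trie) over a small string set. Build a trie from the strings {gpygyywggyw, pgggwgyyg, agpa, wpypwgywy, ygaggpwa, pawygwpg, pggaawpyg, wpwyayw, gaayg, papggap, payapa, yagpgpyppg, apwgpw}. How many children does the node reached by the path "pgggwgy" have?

1

The children of the "pgggwgy" node are the distinct next characters among strings starting with "pgggwgy".
Characters that immediately follow "pgggwgy" among the stored strings: {y}.
That node has 1 child edge.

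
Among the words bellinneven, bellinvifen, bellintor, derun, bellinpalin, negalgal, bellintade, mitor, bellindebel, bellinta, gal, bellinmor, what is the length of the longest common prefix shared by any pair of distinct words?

Equivalently: take the maximum, over all pairs, of their longest common prefix length.
e.g. "bellinta" and "bellintade" share the prefix "bellinta" of length 8; no pair shares a longer one.
Longest shared-prefix length: 8

8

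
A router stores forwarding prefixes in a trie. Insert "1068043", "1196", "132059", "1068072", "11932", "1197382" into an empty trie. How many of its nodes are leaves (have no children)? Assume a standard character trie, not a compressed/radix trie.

6

Leaves are exactly the stored words that no other stored word extends.
Those words: "1068043", "1068072", "11932", "1196", "1197382", "132059"
Leaf count: 6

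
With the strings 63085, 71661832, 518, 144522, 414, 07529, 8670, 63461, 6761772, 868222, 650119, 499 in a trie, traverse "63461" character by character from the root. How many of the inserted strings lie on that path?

1

Check each prefix of "63461" against the stored set — each match is an end-marker on the path.
Prefixes of the query that are stored words: "63461"
Count: 1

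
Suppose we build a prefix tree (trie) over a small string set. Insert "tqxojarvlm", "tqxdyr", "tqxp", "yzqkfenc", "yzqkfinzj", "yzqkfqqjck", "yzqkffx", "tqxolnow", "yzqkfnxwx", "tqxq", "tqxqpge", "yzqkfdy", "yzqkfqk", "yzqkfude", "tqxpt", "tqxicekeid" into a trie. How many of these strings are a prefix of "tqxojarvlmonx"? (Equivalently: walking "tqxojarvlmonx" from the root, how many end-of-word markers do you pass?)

Walk "tqxojarvlmonx" from the root; an end-of-word marker is hit whenever a stored word is a prefix of "tqxojarvlmonx".
Prefixes of the query that are stored words: "tqxojarvlm"
Count: 1

1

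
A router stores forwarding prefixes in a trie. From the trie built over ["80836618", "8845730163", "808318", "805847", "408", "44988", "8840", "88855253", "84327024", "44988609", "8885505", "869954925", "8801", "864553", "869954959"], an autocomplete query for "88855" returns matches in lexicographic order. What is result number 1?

DFS of the "88855" subtree visits, in order: "8885505", "88855253"
The 1st is 8885505.

8885505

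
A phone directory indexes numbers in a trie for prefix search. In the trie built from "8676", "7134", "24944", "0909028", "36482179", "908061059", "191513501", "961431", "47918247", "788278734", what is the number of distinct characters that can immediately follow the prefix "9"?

Follow the path "9" to its node, then look at its outgoing edges.
Characters that immediately follow "9" among the stored strings: {0, 6}.
That node has 2 child edges.

2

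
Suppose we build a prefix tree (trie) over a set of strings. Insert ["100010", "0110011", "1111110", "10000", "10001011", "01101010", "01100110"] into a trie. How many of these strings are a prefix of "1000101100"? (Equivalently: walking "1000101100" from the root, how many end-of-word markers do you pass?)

2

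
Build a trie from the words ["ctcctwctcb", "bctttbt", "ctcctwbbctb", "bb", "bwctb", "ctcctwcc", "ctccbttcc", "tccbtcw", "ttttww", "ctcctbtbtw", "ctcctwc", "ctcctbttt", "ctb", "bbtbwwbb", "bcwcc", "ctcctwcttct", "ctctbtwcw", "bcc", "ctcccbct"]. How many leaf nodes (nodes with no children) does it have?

A leaf is a node with no children — equivalently, the end of a word that is not a proper prefix of any other stored word.
Those words: "bbtbwwbb", "bcc", "bctttbt", "bcwcc", "bwctb", "ctb", "ctccbttcc", "ctcccbct", "ctcctbtbtw", "ctcctbttt", "ctcctwbbctb", "ctcctwcc", "ctcctwctcb", "ctcctwcttct", "ctctbtwcw", "tccbtcw", "ttttww"
Leaf count: 17

17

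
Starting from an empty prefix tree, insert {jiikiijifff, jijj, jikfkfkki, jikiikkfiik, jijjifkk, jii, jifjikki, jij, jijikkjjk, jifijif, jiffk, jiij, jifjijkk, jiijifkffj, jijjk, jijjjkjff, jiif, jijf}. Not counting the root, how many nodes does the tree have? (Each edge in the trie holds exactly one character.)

For each word, the new-node count is its length minus the longest prefix already in the trie:
  "jiikiijifff" → 11 new (j, i, i, k, i, i, j, i, f, f, f)
  "jijj" → prefix "ji" already present; 2 new (j, j)
  "jikfkfkki" → prefix "ji" already present; 7 new (k, f, k, f, k, k, i)
  "jikiikkfiik" → prefix "jik" already present; 8 new (i, i, k, k, f, i, i, k)
  "jijjifkk" → prefix "jijj" already present; 4 new (i, f, k, k)
  "jii" → prefix "jii" already present; 0 new (none)
  "jifjikki" → prefix "ji" already present; 6 new (f, j, i, k, k, i)
  "jij" → prefix "jij" already present; 0 new (none)
  "jijikkjjk" → prefix "jij" already present; 6 new (i, k, k, j, j, k)
  "jifijif" → prefix "jif" already present; 4 new (i, j, i, f)
  "jiffk" → prefix "jif" already present; 2 new (f, k)
  "jiij" → prefix "jii" already present; 1 new (j)
  "jifjijkk" → prefix "jifji" already present; 3 new (j, k, k)
  "jiijifkffj" → prefix "jiij" already present; 6 new (i, f, k, f, f, j)
  "jijjk" → prefix "jijj" already present; 1 new (k)
  "jijjjkjff" → prefix "jijj" already present; 5 new (j, k, j, f, f)
  "jiif" → prefix "jii" already present; 1 new (f)
  "jijf" → prefix "jij" already present; 1 new (f)
Total nodes = 11 + 2 + 7 + 8 + 4 + 0 + 6 + 0 + 6 + 4 + 2 + 1 + 3 + 6 + 1 + 5 + 1 + 1 = 68

68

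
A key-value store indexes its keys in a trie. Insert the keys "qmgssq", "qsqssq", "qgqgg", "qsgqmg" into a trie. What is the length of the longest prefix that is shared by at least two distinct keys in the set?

Equivalently: take the maximum, over all pairs, of their longest common prefix length.
"qsgqmg" and "qsqssq" agree on "qs" (2 characters) before diverging; nothing deeper is shared.
Longest shared-prefix length: 2

2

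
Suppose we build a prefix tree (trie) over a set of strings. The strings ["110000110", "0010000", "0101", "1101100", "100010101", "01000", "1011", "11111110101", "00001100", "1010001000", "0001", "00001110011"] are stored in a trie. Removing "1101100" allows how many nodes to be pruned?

4

After clearing the end-marker at "1101100", prune upward until reaching a node still needed by another word.
The suffix "1100" (4 nodes) is used only by "1101100"; the node for "110" still has the child "0", so pruning stops there.
Nodes removed: 4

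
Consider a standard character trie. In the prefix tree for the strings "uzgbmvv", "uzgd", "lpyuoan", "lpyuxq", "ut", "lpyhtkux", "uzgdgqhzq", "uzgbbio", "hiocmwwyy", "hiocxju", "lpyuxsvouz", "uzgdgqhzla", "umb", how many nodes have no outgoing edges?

Leaves are exactly the stored words that no other stored word extends.
Those words: "hiocmwwyy", "hiocxju", "lpyhtkux", "lpyuoan", "lpyuxq", "lpyuxsvouz", "umb", "ut", "uzgbbio", "uzgbmvv", "uzgdgqhzla", "uzgdgqhzq"
Leaf count: 12

12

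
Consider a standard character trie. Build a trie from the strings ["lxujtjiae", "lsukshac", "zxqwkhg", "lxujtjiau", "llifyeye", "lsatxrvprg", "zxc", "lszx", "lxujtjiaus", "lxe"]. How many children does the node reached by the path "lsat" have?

1

Walk "lsat" from the root, arriving at one node.
Distinct next characters after "lsat": x.
That node has 1 child edge.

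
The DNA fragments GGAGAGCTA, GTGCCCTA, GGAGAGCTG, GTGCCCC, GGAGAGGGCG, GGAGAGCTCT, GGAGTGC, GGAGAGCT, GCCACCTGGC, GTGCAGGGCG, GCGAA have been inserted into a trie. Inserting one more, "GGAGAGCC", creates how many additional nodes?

Walking "GGAGAGCC" from the root, the first 7 characters ("GGAGAGC") follow existing edges; "C" is the first miss.
New nodes needed: |"GGAGAGCC"| − 7 = 8 − 7 = 1.

1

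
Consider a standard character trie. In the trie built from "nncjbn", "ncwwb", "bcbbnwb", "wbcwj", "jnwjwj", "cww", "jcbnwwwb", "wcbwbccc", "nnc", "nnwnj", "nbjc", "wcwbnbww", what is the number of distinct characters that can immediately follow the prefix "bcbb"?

1

Follow the path "bcbb" to its node, then look at its outgoing edges.
Characters that immediately follow "bcbb" among the stored strings: {n}.
That node has 1 child edge.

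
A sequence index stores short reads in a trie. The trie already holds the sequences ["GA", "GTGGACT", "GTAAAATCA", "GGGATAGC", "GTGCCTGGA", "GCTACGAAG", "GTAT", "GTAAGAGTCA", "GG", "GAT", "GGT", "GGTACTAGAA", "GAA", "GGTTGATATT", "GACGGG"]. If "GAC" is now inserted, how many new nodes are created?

0

Every character of "GAC" already lies on an existing path (it is a prefix of some stored word).
No new nodes are needed: 0.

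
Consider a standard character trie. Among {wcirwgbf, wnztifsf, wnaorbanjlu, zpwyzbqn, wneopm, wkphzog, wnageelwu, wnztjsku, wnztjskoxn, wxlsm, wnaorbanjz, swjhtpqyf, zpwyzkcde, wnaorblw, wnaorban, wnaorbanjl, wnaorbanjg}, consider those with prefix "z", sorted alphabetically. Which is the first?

zpwyzbqn

DFS of the "z" subtree visits, in order: "zpwyzbqn", "zpwyzkcde"
The 1st is zpwyzbqn.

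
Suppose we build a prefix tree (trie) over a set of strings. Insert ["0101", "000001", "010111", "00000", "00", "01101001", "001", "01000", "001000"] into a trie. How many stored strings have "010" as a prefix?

Walk to "010"; the words in its subtree are exactly those with that prefix.
Matches: "01000", "0101", "010111"
Count: 3

3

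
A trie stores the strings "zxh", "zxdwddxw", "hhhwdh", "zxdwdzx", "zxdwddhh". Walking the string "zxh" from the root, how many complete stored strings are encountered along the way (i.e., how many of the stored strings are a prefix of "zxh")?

Walk "zxh" from the root; an end-of-word marker is hit whenever a stored word is a prefix of "zxh".
Prefixes of the query that are stored words: "zxh"
Count: 1

1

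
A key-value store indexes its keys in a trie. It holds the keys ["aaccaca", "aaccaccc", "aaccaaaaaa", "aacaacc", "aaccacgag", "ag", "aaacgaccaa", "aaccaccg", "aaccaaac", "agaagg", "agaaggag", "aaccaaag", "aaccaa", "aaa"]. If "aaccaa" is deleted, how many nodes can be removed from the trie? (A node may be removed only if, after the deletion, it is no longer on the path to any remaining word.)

0

A node on "aaccaa"'s path can go only if nothing else ends at it or branches off below it.
Every node on "aaccaa" is still needed (e.g. by "aaccaaaaaa"), so nothing is freed.
Nodes removed: 0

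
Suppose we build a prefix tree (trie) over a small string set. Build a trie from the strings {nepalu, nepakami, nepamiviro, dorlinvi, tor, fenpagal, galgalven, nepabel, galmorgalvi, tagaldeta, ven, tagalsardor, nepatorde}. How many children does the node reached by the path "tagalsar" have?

1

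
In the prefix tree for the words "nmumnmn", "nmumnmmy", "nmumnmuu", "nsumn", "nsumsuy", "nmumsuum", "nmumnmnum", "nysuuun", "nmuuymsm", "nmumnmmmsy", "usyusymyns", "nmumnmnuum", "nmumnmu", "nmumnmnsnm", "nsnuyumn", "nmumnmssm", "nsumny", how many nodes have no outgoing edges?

14

A leaf is a node with no children — equivalently, the end of a word that is not a proper prefix of any other stored word.
Those words: "nmumnmmmsy", "nmumnmmy", "nmumnmnsnm", "nmumnmnum", "nmumnmnuum", "nmumnmssm", "nmumnmuu", "nmumsuum", "nmuuymsm", "nsnuyumn", "nsumny", "nsumsuy", "nysuuun", "usyusymyns"
Leaf count: 14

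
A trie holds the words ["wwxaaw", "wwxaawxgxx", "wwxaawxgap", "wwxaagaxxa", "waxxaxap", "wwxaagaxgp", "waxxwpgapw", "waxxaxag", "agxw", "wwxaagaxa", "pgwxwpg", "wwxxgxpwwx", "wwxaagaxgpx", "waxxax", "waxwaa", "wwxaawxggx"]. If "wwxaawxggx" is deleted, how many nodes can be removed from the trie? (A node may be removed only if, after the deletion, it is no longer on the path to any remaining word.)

2

Walk "wwxaawxggx" from the leaf back toward the root, removing each node that no remaining word uses.
The suffix "gx" (2 nodes) is used only by "wwxaawxggx"; the node for "wwxaawxg" still has the child "x", so pruning stops there.
Nodes removed: 2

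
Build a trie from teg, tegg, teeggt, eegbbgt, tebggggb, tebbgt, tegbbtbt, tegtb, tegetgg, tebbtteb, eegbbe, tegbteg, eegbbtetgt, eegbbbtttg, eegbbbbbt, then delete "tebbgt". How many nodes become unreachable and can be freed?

Walk "tebbgt" from the leaf back toward the root, removing each node that no remaining word uses.
The suffix "gt" (2 nodes) is used only by "tebbgt"; the node for "tebb" still has the child "t", so pruning stops there.
Nodes removed: 2

2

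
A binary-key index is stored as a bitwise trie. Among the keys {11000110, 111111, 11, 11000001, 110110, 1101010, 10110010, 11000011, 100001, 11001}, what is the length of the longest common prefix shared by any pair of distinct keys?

Equivalently: take the maximum, over all pairs, of their longest common prefix length.
"11000001" and "11000011" agree on "110000" (6 characters) before diverging; nothing deeper is shared.
Longest shared-prefix length: 6

6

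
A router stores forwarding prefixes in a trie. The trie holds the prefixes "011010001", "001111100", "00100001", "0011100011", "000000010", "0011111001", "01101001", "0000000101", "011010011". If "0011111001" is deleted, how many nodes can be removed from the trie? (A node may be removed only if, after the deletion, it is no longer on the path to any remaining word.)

1

A node on "0011111001"'s path can go only if nothing else ends at it or branches off below it.
The suffix "1" (1 node) is used only by "0011111001"; "001111100" is itself a stored word, so pruning stops there.
Nodes removed: 1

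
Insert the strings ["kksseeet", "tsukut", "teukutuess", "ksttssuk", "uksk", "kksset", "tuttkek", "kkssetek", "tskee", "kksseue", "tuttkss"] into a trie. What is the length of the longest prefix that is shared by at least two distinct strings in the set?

6

Look for the deepest trie node that still has at least two words in its subtree.
"kksset" and "kkssetek" agree on "kksset" (6 characters) before diverging; nothing deeper is shared.
Longest shared-prefix length: 6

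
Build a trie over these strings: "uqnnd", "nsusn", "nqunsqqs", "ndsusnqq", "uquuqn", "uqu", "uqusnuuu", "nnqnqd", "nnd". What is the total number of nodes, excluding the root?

Count nodes per top-level branch (shared prefixes stored once):
  'n'-branch (ndsusnqq, nnd, nnqnqd, nqunsqqs, nsusn): 25 nodes
  'u'-branch (uqnnd, uqu, uqusnuuu, uquuqn): 14 nodes
Sum: 39

39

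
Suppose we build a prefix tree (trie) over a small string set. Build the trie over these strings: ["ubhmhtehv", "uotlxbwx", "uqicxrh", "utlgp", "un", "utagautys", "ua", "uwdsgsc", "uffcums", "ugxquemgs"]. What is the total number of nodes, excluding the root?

55

Insert word by word; a character creates a node only if that edge doesn't already exist:
  "ubhmhtehv" → 9 new (u, b, h, m, h, t, e, h, v)
  "uotlxbwx" → prefix "u" already present; 7 new (o, t, l, x, b, w, x)
  "uqicxrh" → prefix "u" already present; 6 new (q, i, c, x, r, h)
  "utlgp" → prefix "u" already present; 4 new (t, l, g, p)
  "un" → prefix "u" already present; 1 new (n)
  "utagautys" → prefix "ut" already present; 7 new (a, g, a, u, t, y, s)
  "ua" → prefix "u" already present; 1 new (a)
  "uwdsgsc" → prefix "u" already present; 6 new (w, d, s, g, s, c)
  "uffcums" → prefix "u" already present; 6 new (f, f, c, u, m, s)
  "ugxquemgs" → prefix "u" already present; 8 new (g, x, q, u, e, m, g, s)
Total nodes = 9 + 7 + 6 + 4 + 1 + 7 + 1 + 6 + 6 + 8 = 55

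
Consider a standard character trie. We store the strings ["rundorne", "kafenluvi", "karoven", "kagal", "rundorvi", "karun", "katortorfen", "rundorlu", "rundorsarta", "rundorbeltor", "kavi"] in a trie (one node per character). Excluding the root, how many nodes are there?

53

Trace insertions, counting only characters that open a new branch:
  "rundorne" → 8 new (r, u, n, d, o, r, n, e)
  "kafenluvi" → 9 new (k, a, f, e, n, l, u, v, i)
  "karoven" → prefix "ka" already present; 5 new (r, o, v, e, n)
  "kagal" → prefix "ka" already present; 3 new (g, a, l)
  "rundorvi" → prefix "rundor" already present; 2 new (v, i)
  "karun" → prefix "kar" already present; 2 new (u, n)
  "katortorfen" → prefix "ka" already present; 9 new (t, o, r, t, o, r, f, e, n)
  "rundorlu" → prefix "rundor" already present; 2 new (l, u)
  "rundorsarta" → prefix "rundor" already present; 5 new (s, a, r, t, a)
  "rundorbeltor" → prefix "rundor" already present; 6 new (b, e, l, t, o, r)
  "kavi" → prefix "ka" already present; 2 new (v, i)
Total nodes = 8 + 9 + 5 + 3 + 2 + 2 + 9 + 2 + 5 + 6 + 2 = 53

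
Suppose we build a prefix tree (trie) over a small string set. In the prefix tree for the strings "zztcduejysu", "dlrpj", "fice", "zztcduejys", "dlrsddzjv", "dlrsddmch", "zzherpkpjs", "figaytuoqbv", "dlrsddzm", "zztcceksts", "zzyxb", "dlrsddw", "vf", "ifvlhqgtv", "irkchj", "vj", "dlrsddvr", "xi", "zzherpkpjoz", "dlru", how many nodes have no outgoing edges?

19

A leaf is a node with no children — equivalently, the end of a word that is not a proper prefix of any other stored word.
Those words: "dlrpj", "dlrsddmch", "dlrsddvr", "dlrsddw", "dlrsddzjv", "dlrsddzm", "dlru", "fice", "figaytuoqbv", "ifvlhqgtv", "irkchj", "vf", "vj", "xi", "zzherpkpjoz", "zzherpkpjs", "zztcceksts", "zztcduejysu", "zzyxb"
Leaf count: 19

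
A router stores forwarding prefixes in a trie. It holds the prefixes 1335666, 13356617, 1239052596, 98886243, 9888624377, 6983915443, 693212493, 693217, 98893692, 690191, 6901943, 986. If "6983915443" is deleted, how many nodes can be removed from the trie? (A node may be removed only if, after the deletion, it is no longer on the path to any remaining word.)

8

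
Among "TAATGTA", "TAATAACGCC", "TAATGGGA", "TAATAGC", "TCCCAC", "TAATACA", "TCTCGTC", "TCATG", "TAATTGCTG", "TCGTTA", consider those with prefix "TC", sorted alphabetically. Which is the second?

Filter for "TC…" and sort: "TCATG", "TCCCAC", "TCGTTA", "TCTCGTC"
The 2nd is TCCCAC.

TCCCAC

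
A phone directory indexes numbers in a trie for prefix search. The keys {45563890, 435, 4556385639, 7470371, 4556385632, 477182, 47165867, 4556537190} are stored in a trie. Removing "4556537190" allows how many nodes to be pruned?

After clearing the end-marker at "4556537190", prune upward until reaching a node still needed by another word.
The suffix "537190" (6 nodes) is used only by "4556537190"; the node for "4556" still has the child "3", so pruning stops there.
Nodes removed: 6

6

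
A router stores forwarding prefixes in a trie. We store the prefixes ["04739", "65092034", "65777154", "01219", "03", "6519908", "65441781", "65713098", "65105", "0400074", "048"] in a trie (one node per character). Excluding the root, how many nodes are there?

Insert word by word; a character creates a node only if that edge doesn't already exist:
  "04739" → 5 new (0, 4, 7, 3, 9)
  "65092034" → 8 new (6, 5, 0, 9, 2, 0, 3, 4)
  "65777154" → prefix "65" already present; 6 new (7, 7, 7, 1, 5, 4)
  "01219" → prefix "0" already present; 4 new (1, 2, 1, 9)
  "03" → prefix "0" already present; 1 new (3)
  "6519908" → prefix "65" already present; 5 new (1, 9, 9, 0, 8)
  "65441781" → prefix "65" already present; 6 new (4, 4, 1, 7, 8, 1)
  "65713098" → prefix "657" already present; 5 new (1, 3, 0, 9, 8)
  "65105" → prefix "651" already present; 2 new (0, 5)
  "0400074" → prefix "04" already present; 5 new (0, 0, 0, 7, 4)
  "048" → prefix "04" already present; 1 new (8)
Total nodes = 5 + 8 + 6 + 4 + 1 + 5 + 6 + 5 + 2 + 5 + 1 = 48

48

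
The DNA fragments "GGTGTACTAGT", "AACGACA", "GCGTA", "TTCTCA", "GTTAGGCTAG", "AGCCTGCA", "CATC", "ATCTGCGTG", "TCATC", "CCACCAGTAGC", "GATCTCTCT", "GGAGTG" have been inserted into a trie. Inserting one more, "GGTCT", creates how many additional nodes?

2

Walking "GGTCT" from the root, the first 3 characters ("GGT") follow existing edges; "C" is the first miss.
Each of the 2 remaining characters creates one node.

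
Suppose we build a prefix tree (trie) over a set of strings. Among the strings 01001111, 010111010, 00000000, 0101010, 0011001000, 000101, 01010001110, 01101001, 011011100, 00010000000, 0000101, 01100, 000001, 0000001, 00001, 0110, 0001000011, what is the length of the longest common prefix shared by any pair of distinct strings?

Equivalently: take the maximum, over all pairs, of their longest common prefix length.
e.g. "00010000000" and "0001000011" share the prefix "00010000" of length 8; no pair shares a longer one.
Longest shared-prefix length: 8

8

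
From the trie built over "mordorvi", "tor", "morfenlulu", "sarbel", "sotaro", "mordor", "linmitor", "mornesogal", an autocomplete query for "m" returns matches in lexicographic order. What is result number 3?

morfenlulu

Filter for "m…" and sort: "mordor", "mordorvi", "morfenlulu", "mornesogal"
Position 3: morfenlulu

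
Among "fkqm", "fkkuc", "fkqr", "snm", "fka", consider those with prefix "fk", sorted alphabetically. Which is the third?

DFS of the "fk" subtree visits, in order: "fka", "fkkuc", "fkqm", "fkqr"
The 3rd is fkqm.

fkqm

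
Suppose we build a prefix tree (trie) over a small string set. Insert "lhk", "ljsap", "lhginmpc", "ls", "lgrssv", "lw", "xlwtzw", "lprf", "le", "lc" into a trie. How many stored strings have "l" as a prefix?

Walk to "l"; the words in its subtree are exactly those with that prefix.
Words under "l": lc, le, lgrssv, lhginmpc, lhk, ljsap, lprf, ls, lw
Count: 9

9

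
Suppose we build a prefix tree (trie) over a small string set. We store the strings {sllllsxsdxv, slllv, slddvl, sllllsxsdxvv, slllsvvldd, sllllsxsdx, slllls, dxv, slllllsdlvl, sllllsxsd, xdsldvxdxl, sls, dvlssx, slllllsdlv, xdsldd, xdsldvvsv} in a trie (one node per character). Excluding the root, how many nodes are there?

52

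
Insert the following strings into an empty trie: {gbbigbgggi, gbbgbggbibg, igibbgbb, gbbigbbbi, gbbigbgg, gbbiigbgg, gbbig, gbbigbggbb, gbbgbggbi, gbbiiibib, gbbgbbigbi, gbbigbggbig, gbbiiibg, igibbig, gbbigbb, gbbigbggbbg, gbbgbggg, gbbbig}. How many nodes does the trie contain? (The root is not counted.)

55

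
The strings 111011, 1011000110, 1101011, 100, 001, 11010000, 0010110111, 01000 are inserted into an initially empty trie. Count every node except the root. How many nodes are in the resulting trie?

38

Trie structure (* marks end of a word):
(root)
├─ 0
│  ├─ 0
│  │  └─ 1 *
│  │     └─ 0
│  │        └─ 1
│  │           └─ 1
│  │              └─ 0
│  │                 └─ 1
│  │                    └─ 1
│  │                       └─ 1 *
│  └─ 1
│     └─ 0
│        └─ 0
│           └─ 0 *
└─ 1
   ├─ 0
   │  ├─ 0 *
   │  └─ 1
   │     └─ 1
   │        └─ 0
   │           └─ 0
   │              └─ 0
   │                 └─ 1
   │                    └─ 1
   │                       └─ 0 *
   └─ 1
      ├─ 0
      │  └─ 1
      │     └─ 0
      │        ├─ 0
      │        │  └─ 0
      │        │     └─ 0 *
      │        └─ 1
      │           └─ 1 *
      └─ 1
         └─ 0
            └─ 1
               └─ 1 *
Counting every labelled node above: 38.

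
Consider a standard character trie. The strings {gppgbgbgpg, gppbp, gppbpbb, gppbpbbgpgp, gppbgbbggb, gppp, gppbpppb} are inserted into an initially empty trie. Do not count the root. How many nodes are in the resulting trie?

Trace insertions, counting only characters that open a new branch:
  "gppgbgbgpg" → 10 new (g, p, p, g, b, g, b, g, p, g)
  "gppbp" → prefix "gpp" already present; 2 new (b, p)
  "gppbpbb" → prefix "gppbp" already present; 2 new (b, b)
  "gppbpbbgpgp" → prefix "gppbpbb" already present; 4 new (g, p, g, p)
  "gppbgbbggb" → prefix "gppb" already present; 6 new (g, b, b, g, g, b)
  "gppp" → prefix "gpp" already present; 1 new (p)
  "gppbpppb" → prefix "gppbp" already present; 3 new (p, p, b)
Total nodes = 10 + 2 + 2 + 4 + 6 + 1 + 3 = 28

28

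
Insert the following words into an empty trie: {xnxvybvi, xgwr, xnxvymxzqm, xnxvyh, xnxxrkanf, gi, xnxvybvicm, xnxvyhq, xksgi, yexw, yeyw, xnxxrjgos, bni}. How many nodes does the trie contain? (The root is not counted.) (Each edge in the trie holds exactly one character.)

Insert word by word; a character creates a node only if that edge doesn't already exist:
  "xnxvybvi" → 8 new (x, n, x, v, y, b, v, i)
  "xgwr" → prefix "x" already present; 3 new (g, w, r)
  "xnxvymxzqm" → prefix "xnxvy" already present; 5 new (m, x, z, q, m)
  "xnxvyh" → prefix "xnxvy" already present; 1 new (h)
  "xnxxrkanf" → prefix "xnx" already present; 6 new (x, r, k, a, n, f)
  "gi" → 2 new (g, i)
  "xnxvybvicm" → prefix "xnxvybvi" already present; 2 new (c, m)
  "xnxvyhq" → prefix "xnxvyh" already present; 1 new (q)
  "xksgi" → prefix "x" already present; 4 new (k, s, g, i)
  "yexw" → 4 new (y, e, x, w)
  "yeyw" → prefix "ye" already present; 2 new (y, w)
  "xnxxrjgos" → prefix "xnxxr" already present; 4 new (j, g, o, s)
  "bni" → 3 new (b, n, i)
Total nodes = 8 + 3 + 5 + 1 + 6 + 2 + 2 + 1 + 4 + 4 + 2 + 4 + 3 = 45

45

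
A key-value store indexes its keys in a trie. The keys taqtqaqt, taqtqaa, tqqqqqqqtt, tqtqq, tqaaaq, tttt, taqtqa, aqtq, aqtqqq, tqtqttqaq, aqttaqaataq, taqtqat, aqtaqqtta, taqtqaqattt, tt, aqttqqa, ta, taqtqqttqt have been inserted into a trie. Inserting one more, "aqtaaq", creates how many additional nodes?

The longest prefix of "aqtaaq" already in the trie is "aqta" (length 4).
New nodes needed: |"aqtaaq"| − 4 = 6 − 4 = 2.

2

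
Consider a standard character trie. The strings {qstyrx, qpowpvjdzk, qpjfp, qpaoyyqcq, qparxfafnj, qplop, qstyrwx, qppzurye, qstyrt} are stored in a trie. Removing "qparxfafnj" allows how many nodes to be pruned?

7

After clearing the end-marker at "qparxfafnj", prune upward until reaching a node still needed by another word.
The suffix "rxfafnj" (7 nodes) is used only by "qparxfafnj"; the node for "qpa" still has the child "o", so pruning stops there.
Nodes removed: 7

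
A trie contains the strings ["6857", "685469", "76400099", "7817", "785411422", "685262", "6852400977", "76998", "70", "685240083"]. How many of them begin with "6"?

Traverse to the node for "6", then collect every word in that subtree.
Words under "6": 685240083, 6852400977, 685262, 685469, 6857
Count: 5

5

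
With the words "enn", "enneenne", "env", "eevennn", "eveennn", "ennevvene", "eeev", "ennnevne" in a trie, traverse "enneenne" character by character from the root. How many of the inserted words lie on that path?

2

Traverse "enneenne" character by character; count nodes along the way that are marked as word ends.
Prefixes of the query that are stored words: "enn", "enneenne"
Count: 2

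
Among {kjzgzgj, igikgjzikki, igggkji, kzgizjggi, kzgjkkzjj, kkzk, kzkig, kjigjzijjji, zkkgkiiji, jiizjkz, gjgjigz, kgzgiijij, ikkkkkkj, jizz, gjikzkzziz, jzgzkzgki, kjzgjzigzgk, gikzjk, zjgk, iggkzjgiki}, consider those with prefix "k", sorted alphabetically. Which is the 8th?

kzkig

Words with prefix "k", in lexicographic order: "kgzgiijij", "kjigjzijjji", "kjzgjzigzgk", "kjzgzgj", "kkzk", "kzgizjggi", "kzgjkkzjj", "kzkig"
The 8th is kzkig.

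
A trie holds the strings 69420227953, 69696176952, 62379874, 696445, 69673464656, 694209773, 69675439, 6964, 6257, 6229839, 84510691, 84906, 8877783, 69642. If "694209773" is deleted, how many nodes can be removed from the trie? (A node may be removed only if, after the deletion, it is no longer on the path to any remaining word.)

A node on "694209773"'s path can go only if nothing else ends at it or branches off below it.
The suffix "9773" (4 nodes) is used only by "694209773"; the node for "69420" still has the child "2", so pruning stops there.
Nodes removed: 4

4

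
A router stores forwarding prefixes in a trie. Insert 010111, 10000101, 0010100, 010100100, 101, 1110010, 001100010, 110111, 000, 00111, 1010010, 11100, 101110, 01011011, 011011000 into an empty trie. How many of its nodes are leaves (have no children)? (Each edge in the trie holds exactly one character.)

A leaf is a node with no children — equivalently, the end of a word that is not a proper prefix of any other stored word.
Those words: "000", "0010100", "001100010", "00111", "010100100", "01011011", "010111", "011011000", "10000101", "1010010", "101110", "110111", "1110010"
Leaf count: 13

13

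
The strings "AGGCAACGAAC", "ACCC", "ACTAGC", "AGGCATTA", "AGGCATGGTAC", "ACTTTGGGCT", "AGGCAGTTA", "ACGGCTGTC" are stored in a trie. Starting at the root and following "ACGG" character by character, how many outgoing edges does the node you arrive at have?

1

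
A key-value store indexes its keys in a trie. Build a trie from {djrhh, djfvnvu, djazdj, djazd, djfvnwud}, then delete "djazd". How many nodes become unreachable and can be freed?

0

Walk "djazd" from the leaf back toward the root, removing each node that no remaining word uses.
Every node on "djazd" is still needed (e.g. by "djazdj"), so nothing is freed.
Nodes removed: 0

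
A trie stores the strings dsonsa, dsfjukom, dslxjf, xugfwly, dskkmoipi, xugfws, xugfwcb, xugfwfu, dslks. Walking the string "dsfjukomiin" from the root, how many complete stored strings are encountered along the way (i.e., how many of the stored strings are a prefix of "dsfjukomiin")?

1

Check each prefix of "dsfjukomiin" against the stored set — each match is an end-marker on the path.
Prefixes of the query that are stored words: "dsfjukom"
Count: 1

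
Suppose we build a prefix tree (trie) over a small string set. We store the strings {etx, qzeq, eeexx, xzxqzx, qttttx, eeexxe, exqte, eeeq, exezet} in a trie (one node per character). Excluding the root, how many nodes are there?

32

Trie structure (* marks end of a word):
(root)
├─ e
│  ├─ e
│  │  └─ e
│  │     ├─ q *
│  │     └─ x
│  │        └─ x *
│  │           └─ e *
│  ├─ t
│  │  └─ x *
│  └─ x
│     ├─ e
│     │  └─ z
│     │     └─ e
│     │        └─ t *
│     └─ q
│        └─ t
│           └─ e *
├─ q
│  ├─ t
│  │  └─ t
│  │     └─ t
│  │        └─ t
│  │           └─ x *
│  └─ z
│     └─ e
│        └─ q *
└─ x
   └─ z
      └─ x
         └─ q
            └─ z
               └─ x *
Counting every labelled node above: 32.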